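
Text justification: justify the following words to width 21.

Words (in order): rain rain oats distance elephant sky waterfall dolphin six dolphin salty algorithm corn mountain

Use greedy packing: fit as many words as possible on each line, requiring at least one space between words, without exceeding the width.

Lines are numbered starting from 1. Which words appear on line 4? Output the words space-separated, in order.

Line 1: ['rain', 'rain', 'oats'] (min_width=14, slack=7)
Line 2: ['distance', 'elephant', 'sky'] (min_width=21, slack=0)
Line 3: ['waterfall', 'dolphin', 'six'] (min_width=21, slack=0)
Line 4: ['dolphin', 'salty'] (min_width=13, slack=8)
Line 5: ['algorithm', 'corn'] (min_width=14, slack=7)
Line 6: ['mountain'] (min_width=8, slack=13)

Answer: dolphin salty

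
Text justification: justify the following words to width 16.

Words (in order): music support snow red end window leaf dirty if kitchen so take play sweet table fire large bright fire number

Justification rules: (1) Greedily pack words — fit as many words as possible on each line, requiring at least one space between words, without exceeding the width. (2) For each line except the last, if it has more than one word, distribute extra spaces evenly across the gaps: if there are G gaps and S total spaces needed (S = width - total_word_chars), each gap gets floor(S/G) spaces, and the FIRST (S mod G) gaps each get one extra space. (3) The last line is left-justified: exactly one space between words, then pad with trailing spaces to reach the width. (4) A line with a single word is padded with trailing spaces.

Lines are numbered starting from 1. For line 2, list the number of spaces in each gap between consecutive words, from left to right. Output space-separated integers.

Line 1: ['music', 'support'] (min_width=13, slack=3)
Line 2: ['snow', 'red', 'end'] (min_width=12, slack=4)
Line 3: ['window', 'leaf'] (min_width=11, slack=5)
Line 4: ['dirty', 'if', 'kitchen'] (min_width=16, slack=0)
Line 5: ['so', 'take', 'play'] (min_width=12, slack=4)
Line 6: ['sweet', 'table', 'fire'] (min_width=16, slack=0)
Line 7: ['large', 'bright'] (min_width=12, slack=4)
Line 8: ['fire', 'number'] (min_width=11, slack=5)

Answer: 3 3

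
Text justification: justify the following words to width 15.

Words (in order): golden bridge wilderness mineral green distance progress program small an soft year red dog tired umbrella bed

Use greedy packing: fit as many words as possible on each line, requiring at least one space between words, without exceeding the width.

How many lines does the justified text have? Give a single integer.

Answer: 9

Derivation:
Line 1: ['golden', 'bridge'] (min_width=13, slack=2)
Line 2: ['wilderness'] (min_width=10, slack=5)
Line 3: ['mineral', 'green'] (min_width=13, slack=2)
Line 4: ['distance'] (min_width=8, slack=7)
Line 5: ['progress'] (min_width=8, slack=7)
Line 6: ['program', 'small'] (min_width=13, slack=2)
Line 7: ['an', 'soft', 'year'] (min_width=12, slack=3)
Line 8: ['red', 'dog', 'tired'] (min_width=13, slack=2)
Line 9: ['umbrella', 'bed'] (min_width=12, slack=3)
Total lines: 9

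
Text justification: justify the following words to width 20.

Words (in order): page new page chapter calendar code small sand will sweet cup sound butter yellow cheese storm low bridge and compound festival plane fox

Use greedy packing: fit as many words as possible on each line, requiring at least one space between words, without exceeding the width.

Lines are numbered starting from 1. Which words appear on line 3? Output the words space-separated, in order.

Answer: code small sand will

Derivation:
Line 1: ['page', 'new', 'page'] (min_width=13, slack=7)
Line 2: ['chapter', 'calendar'] (min_width=16, slack=4)
Line 3: ['code', 'small', 'sand', 'will'] (min_width=20, slack=0)
Line 4: ['sweet', 'cup', 'sound'] (min_width=15, slack=5)
Line 5: ['butter', 'yellow', 'cheese'] (min_width=20, slack=0)
Line 6: ['storm', 'low', 'bridge', 'and'] (min_width=20, slack=0)
Line 7: ['compound', 'festival'] (min_width=17, slack=3)
Line 8: ['plane', 'fox'] (min_width=9, slack=11)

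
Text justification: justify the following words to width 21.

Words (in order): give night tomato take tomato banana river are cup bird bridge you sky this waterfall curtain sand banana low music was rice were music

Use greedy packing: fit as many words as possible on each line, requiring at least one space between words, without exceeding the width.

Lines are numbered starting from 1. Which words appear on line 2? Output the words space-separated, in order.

Answer: take tomato banana

Derivation:
Line 1: ['give', 'night', 'tomato'] (min_width=17, slack=4)
Line 2: ['take', 'tomato', 'banana'] (min_width=18, slack=3)
Line 3: ['river', 'are', 'cup', 'bird'] (min_width=18, slack=3)
Line 4: ['bridge', 'you', 'sky', 'this'] (min_width=19, slack=2)
Line 5: ['waterfall', 'curtain'] (min_width=17, slack=4)
Line 6: ['sand', 'banana', 'low', 'music'] (min_width=21, slack=0)
Line 7: ['was', 'rice', 'were', 'music'] (min_width=19, slack=2)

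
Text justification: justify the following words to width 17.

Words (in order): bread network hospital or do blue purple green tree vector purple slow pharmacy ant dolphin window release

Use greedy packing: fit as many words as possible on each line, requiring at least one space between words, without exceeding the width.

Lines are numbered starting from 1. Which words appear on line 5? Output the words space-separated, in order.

Line 1: ['bread', 'network'] (min_width=13, slack=4)
Line 2: ['hospital', 'or', 'do'] (min_width=14, slack=3)
Line 3: ['blue', 'purple', 'green'] (min_width=17, slack=0)
Line 4: ['tree', 'vector'] (min_width=11, slack=6)
Line 5: ['purple', 'slow'] (min_width=11, slack=6)
Line 6: ['pharmacy', 'ant'] (min_width=12, slack=5)
Line 7: ['dolphin', 'window'] (min_width=14, slack=3)
Line 8: ['release'] (min_width=7, slack=10)

Answer: purple slow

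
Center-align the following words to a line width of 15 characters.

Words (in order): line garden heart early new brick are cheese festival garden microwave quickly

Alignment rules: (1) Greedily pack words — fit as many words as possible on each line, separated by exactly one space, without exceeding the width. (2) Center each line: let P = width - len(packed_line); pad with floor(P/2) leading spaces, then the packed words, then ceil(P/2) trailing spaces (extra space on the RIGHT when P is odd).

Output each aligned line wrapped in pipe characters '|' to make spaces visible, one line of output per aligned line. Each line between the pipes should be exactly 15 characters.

Line 1: ['line', 'garden'] (min_width=11, slack=4)
Line 2: ['heart', 'early', 'new'] (min_width=15, slack=0)
Line 3: ['brick', 'are'] (min_width=9, slack=6)
Line 4: ['cheese', 'festival'] (min_width=15, slack=0)
Line 5: ['garden'] (min_width=6, slack=9)
Line 6: ['microwave'] (min_width=9, slack=6)
Line 7: ['quickly'] (min_width=7, slack=8)

Answer: |  line garden  |
|heart early new|
|   brick are   |
|cheese festival|
|    garden     |
|   microwave   |
|    quickly    |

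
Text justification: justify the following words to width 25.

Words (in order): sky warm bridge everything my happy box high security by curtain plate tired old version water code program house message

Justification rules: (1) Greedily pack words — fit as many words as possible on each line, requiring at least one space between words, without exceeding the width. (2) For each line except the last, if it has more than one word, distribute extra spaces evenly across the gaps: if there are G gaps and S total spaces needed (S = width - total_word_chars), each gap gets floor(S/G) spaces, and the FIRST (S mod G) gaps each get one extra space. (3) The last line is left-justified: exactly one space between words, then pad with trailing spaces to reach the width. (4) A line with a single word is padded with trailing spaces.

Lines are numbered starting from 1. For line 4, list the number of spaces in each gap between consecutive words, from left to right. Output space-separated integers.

Line 1: ['sky', 'warm', 'bridge'] (min_width=15, slack=10)
Line 2: ['everything', 'my', 'happy', 'box'] (min_width=23, slack=2)
Line 3: ['high', 'security', 'by', 'curtain'] (min_width=24, slack=1)
Line 4: ['plate', 'tired', 'old', 'version'] (min_width=23, slack=2)
Line 5: ['water', 'code', 'program', 'house'] (min_width=24, slack=1)
Line 6: ['message'] (min_width=7, slack=18)

Answer: 2 2 1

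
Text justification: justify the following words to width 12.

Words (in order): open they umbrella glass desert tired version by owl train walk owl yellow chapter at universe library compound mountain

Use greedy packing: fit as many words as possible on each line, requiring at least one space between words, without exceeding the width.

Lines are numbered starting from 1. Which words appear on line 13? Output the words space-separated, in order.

Line 1: ['open', 'they'] (min_width=9, slack=3)
Line 2: ['umbrella'] (min_width=8, slack=4)
Line 3: ['glass', 'desert'] (min_width=12, slack=0)
Line 4: ['tired'] (min_width=5, slack=7)
Line 5: ['version', 'by'] (min_width=10, slack=2)
Line 6: ['owl', 'train'] (min_width=9, slack=3)
Line 7: ['walk', 'owl'] (min_width=8, slack=4)
Line 8: ['yellow'] (min_width=6, slack=6)
Line 9: ['chapter', 'at'] (min_width=10, slack=2)
Line 10: ['universe'] (min_width=8, slack=4)
Line 11: ['library'] (min_width=7, slack=5)
Line 12: ['compound'] (min_width=8, slack=4)
Line 13: ['mountain'] (min_width=8, slack=4)

Answer: mountain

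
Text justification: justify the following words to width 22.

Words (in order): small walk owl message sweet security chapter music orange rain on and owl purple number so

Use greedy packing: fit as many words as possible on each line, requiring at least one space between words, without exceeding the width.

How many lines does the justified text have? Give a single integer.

Line 1: ['small', 'walk', 'owl', 'message'] (min_width=22, slack=0)
Line 2: ['sweet', 'security', 'chapter'] (min_width=22, slack=0)
Line 3: ['music', 'orange', 'rain', 'on'] (min_width=20, slack=2)
Line 4: ['and', 'owl', 'purple', 'number'] (min_width=21, slack=1)
Line 5: ['so'] (min_width=2, slack=20)
Total lines: 5

Answer: 5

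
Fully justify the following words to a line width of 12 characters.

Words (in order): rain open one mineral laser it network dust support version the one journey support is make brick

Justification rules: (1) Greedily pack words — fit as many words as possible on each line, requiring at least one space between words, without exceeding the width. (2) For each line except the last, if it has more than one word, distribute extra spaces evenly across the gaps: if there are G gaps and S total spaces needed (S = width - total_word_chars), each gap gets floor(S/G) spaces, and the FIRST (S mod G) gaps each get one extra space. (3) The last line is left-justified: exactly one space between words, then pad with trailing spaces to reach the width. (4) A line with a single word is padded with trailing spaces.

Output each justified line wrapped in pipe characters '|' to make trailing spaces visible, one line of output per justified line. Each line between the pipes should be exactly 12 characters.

Line 1: ['rain', 'open'] (min_width=9, slack=3)
Line 2: ['one', 'mineral'] (min_width=11, slack=1)
Line 3: ['laser', 'it'] (min_width=8, slack=4)
Line 4: ['network', 'dust'] (min_width=12, slack=0)
Line 5: ['support'] (min_width=7, slack=5)
Line 6: ['version', 'the'] (min_width=11, slack=1)
Line 7: ['one', 'journey'] (min_width=11, slack=1)
Line 8: ['support', 'is'] (min_width=10, slack=2)
Line 9: ['make', 'brick'] (min_width=10, slack=2)

Answer: |rain    open|
|one  mineral|
|laser     it|
|network dust|
|support     |
|version  the|
|one  journey|
|support   is|
|make brick  |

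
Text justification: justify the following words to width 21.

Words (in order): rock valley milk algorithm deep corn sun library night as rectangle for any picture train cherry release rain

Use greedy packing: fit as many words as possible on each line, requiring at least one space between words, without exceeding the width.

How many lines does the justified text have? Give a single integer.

Answer: 6

Derivation:
Line 1: ['rock', 'valley', 'milk'] (min_width=16, slack=5)
Line 2: ['algorithm', 'deep', 'corn'] (min_width=19, slack=2)
Line 3: ['sun', 'library', 'night', 'as'] (min_width=20, slack=1)
Line 4: ['rectangle', 'for', 'any'] (min_width=17, slack=4)
Line 5: ['picture', 'train', 'cherry'] (min_width=20, slack=1)
Line 6: ['release', 'rain'] (min_width=12, slack=9)
Total lines: 6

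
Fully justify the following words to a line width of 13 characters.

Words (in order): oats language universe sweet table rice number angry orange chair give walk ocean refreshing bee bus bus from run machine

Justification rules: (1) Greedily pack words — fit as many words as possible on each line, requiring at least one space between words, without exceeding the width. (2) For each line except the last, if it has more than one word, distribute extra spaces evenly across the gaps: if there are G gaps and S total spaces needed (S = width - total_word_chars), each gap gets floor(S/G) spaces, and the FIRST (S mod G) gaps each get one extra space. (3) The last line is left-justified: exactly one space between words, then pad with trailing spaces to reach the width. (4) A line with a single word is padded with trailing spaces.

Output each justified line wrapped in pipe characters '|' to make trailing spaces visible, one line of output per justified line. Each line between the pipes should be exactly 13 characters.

Line 1: ['oats', 'language'] (min_width=13, slack=0)
Line 2: ['universe'] (min_width=8, slack=5)
Line 3: ['sweet', 'table'] (min_width=11, slack=2)
Line 4: ['rice', 'number'] (min_width=11, slack=2)
Line 5: ['angry', 'orange'] (min_width=12, slack=1)
Line 6: ['chair', 'give'] (min_width=10, slack=3)
Line 7: ['walk', 'ocean'] (min_width=10, slack=3)
Line 8: ['refreshing'] (min_width=10, slack=3)
Line 9: ['bee', 'bus', 'bus'] (min_width=11, slack=2)
Line 10: ['from', 'run'] (min_width=8, slack=5)
Line 11: ['machine'] (min_width=7, slack=6)

Answer: |oats language|
|universe     |
|sweet   table|
|rice   number|
|angry  orange|
|chair    give|
|walk    ocean|
|refreshing   |
|bee  bus  bus|
|from      run|
|machine      |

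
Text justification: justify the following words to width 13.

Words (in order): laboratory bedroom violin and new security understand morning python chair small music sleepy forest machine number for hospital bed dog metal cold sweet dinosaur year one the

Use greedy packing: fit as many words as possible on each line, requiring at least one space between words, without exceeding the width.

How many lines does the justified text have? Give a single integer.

Answer: 16

Derivation:
Line 1: ['laboratory'] (min_width=10, slack=3)
Line 2: ['bedroom'] (min_width=7, slack=6)
Line 3: ['violin', 'and'] (min_width=10, slack=3)
Line 4: ['new', 'security'] (min_width=12, slack=1)
Line 5: ['understand'] (min_width=10, slack=3)
Line 6: ['morning'] (min_width=7, slack=6)
Line 7: ['python', 'chair'] (min_width=12, slack=1)
Line 8: ['small', 'music'] (min_width=11, slack=2)
Line 9: ['sleepy', 'forest'] (min_width=13, slack=0)
Line 10: ['machine'] (min_width=7, slack=6)
Line 11: ['number', 'for'] (min_width=10, slack=3)
Line 12: ['hospital', 'bed'] (min_width=12, slack=1)
Line 13: ['dog', 'metal'] (min_width=9, slack=4)
Line 14: ['cold', 'sweet'] (min_width=10, slack=3)
Line 15: ['dinosaur', 'year'] (min_width=13, slack=0)
Line 16: ['one', 'the'] (min_width=7, slack=6)
Total lines: 16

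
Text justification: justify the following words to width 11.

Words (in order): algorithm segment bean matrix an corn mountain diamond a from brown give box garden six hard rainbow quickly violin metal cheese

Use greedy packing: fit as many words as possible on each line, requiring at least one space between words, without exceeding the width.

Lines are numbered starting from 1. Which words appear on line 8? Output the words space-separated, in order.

Line 1: ['algorithm'] (min_width=9, slack=2)
Line 2: ['segment'] (min_width=7, slack=4)
Line 3: ['bean', 'matrix'] (min_width=11, slack=0)
Line 4: ['an', 'corn'] (min_width=7, slack=4)
Line 5: ['mountain'] (min_width=8, slack=3)
Line 6: ['diamond', 'a'] (min_width=9, slack=2)
Line 7: ['from', 'brown'] (min_width=10, slack=1)
Line 8: ['give', 'box'] (min_width=8, slack=3)
Line 9: ['garden', 'six'] (min_width=10, slack=1)
Line 10: ['hard'] (min_width=4, slack=7)
Line 11: ['rainbow'] (min_width=7, slack=4)
Line 12: ['quickly'] (min_width=7, slack=4)
Line 13: ['violin'] (min_width=6, slack=5)
Line 14: ['metal'] (min_width=5, slack=6)
Line 15: ['cheese'] (min_width=6, slack=5)

Answer: give box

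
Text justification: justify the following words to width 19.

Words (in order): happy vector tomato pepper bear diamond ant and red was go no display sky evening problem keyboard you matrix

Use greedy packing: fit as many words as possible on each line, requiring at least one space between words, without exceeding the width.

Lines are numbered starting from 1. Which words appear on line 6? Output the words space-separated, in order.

Line 1: ['happy', 'vector', 'tomato'] (min_width=19, slack=0)
Line 2: ['pepper', 'bear', 'diamond'] (min_width=19, slack=0)
Line 3: ['ant', 'and', 'red', 'was', 'go'] (min_width=18, slack=1)
Line 4: ['no', 'display', 'sky'] (min_width=14, slack=5)
Line 5: ['evening', 'problem'] (min_width=15, slack=4)
Line 6: ['keyboard', 'you', 'matrix'] (min_width=19, slack=0)

Answer: keyboard you matrix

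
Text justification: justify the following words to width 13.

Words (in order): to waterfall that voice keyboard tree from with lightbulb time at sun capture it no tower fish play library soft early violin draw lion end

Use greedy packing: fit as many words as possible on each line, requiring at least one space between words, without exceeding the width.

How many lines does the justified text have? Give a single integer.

Line 1: ['to', 'waterfall'] (min_width=12, slack=1)
Line 2: ['that', 'voice'] (min_width=10, slack=3)
Line 3: ['keyboard', 'tree'] (min_width=13, slack=0)
Line 4: ['from', 'with'] (min_width=9, slack=4)
Line 5: ['lightbulb'] (min_width=9, slack=4)
Line 6: ['time', 'at', 'sun'] (min_width=11, slack=2)
Line 7: ['capture', 'it', 'no'] (min_width=13, slack=0)
Line 8: ['tower', 'fish'] (min_width=10, slack=3)
Line 9: ['play', 'library'] (min_width=12, slack=1)
Line 10: ['soft', 'early'] (min_width=10, slack=3)
Line 11: ['violin', 'draw'] (min_width=11, slack=2)
Line 12: ['lion', 'end'] (min_width=8, slack=5)
Total lines: 12

Answer: 12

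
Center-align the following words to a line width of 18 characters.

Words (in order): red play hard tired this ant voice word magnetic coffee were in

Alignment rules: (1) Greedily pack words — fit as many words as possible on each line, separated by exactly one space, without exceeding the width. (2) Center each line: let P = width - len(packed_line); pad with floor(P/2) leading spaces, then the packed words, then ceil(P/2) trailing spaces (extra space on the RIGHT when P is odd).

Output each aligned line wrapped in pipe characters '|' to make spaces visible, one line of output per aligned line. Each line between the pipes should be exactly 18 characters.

Answer: |  red play hard   |
|  tired this ant  |
|    voice word    |
| magnetic coffee  |
|     were in      |

Derivation:
Line 1: ['red', 'play', 'hard'] (min_width=13, slack=5)
Line 2: ['tired', 'this', 'ant'] (min_width=14, slack=4)
Line 3: ['voice', 'word'] (min_width=10, slack=8)
Line 4: ['magnetic', 'coffee'] (min_width=15, slack=3)
Line 5: ['were', 'in'] (min_width=7, slack=11)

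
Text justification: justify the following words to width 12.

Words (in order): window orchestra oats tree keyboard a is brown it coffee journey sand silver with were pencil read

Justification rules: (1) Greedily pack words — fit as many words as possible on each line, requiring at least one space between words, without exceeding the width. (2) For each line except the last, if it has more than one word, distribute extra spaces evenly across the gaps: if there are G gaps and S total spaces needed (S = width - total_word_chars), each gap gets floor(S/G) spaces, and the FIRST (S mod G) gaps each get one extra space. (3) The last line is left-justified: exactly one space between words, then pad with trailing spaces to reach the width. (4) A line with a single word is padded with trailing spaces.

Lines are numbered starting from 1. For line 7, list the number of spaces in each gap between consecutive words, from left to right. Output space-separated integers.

Line 1: ['window'] (min_width=6, slack=6)
Line 2: ['orchestra'] (min_width=9, slack=3)
Line 3: ['oats', 'tree'] (min_width=9, slack=3)
Line 4: ['keyboard', 'a'] (min_width=10, slack=2)
Line 5: ['is', 'brown', 'it'] (min_width=11, slack=1)
Line 6: ['coffee'] (min_width=6, slack=6)
Line 7: ['journey', 'sand'] (min_width=12, slack=0)
Line 8: ['silver', 'with'] (min_width=11, slack=1)
Line 9: ['were', 'pencil'] (min_width=11, slack=1)
Line 10: ['read'] (min_width=4, slack=8)

Answer: 1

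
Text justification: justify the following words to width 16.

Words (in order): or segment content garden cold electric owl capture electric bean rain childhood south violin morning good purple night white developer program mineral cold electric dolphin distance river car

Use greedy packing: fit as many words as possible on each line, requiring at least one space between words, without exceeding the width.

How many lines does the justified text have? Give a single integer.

Line 1: ['or', 'segment'] (min_width=10, slack=6)
Line 2: ['content', 'garden'] (min_width=14, slack=2)
Line 3: ['cold', 'electric'] (min_width=13, slack=3)
Line 4: ['owl', 'capture'] (min_width=11, slack=5)
Line 5: ['electric', 'bean'] (min_width=13, slack=3)
Line 6: ['rain', 'childhood'] (min_width=14, slack=2)
Line 7: ['south', 'violin'] (min_width=12, slack=4)
Line 8: ['morning', 'good'] (min_width=12, slack=4)
Line 9: ['purple', 'night'] (min_width=12, slack=4)
Line 10: ['white', 'developer'] (min_width=15, slack=1)
Line 11: ['program', 'mineral'] (min_width=15, slack=1)
Line 12: ['cold', 'electric'] (min_width=13, slack=3)
Line 13: ['dolphin', 'distance'] (min_width=16, slack=0)
Line 14: ['river', 'car'] (min_width=9, slack=7)
Total lines: 14

Answer: 14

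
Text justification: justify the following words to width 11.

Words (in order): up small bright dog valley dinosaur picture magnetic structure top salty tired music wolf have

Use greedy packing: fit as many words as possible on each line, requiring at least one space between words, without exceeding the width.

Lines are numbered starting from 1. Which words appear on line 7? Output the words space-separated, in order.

Answer: structure

Derivation:
Line 1: ['up', 'small'] (min_width=8, slack=3)
Line 2: ['bright', 'dog'] (min_width=10, slack=1)
Line 3: ['valley'] (min_width=6, slack=5)
Line 4: ['dinosaur'] (min_width=8, slack=3)
Line 5: ['picture'] (min_width=7, slack=4)
Line 6: ['magnetic'] (min_width=8, slack=3)
Line 7: ['structure'] (min_width=9, slack=2)
Line 8: ['top', 'salty'] (min_width=9, slack=2)
Line 9: ['tired', 'music'] (min_width=11, slack=0)
Line 10: ['wolf', 'have'] (min_width=9, slack=2)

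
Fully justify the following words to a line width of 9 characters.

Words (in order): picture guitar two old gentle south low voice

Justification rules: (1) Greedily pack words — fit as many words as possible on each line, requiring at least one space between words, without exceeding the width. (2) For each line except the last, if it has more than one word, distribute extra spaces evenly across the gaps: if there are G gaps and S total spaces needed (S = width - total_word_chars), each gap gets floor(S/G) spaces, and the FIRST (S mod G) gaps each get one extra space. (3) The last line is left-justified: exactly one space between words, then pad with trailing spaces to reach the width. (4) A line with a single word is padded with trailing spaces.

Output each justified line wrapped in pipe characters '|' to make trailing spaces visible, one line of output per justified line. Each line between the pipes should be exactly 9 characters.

Line 1: ['picture'] (min_width=7, slack=2)
Line 2: ['guitar'] (min_width=6, slack=3)
Line 3: ['two', 'old'] (min_width=7, slack=2)
Line 4: ['gentle'] (min_width=6, slack=3)
Line 5: ['south', 'low'] (min_width=9, slack=0)
Line 6: ['voice'] (min_width=5, slack=4)

Answer: |picture  |
|guitar   |
|two   old|
|gentle   |
|south low|
|voice    |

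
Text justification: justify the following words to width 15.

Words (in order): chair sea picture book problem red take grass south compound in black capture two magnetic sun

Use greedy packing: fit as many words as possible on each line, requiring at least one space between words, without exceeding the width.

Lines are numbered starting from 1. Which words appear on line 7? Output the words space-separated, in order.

Answer: capture two

Derivation:
Line 1: ['chair', 'sea'] (min_width=9, slack=6)
Line 2: ['picture', 'book'] (min_width=12, slack=3)
Line 3: ['problem', 'red'] (min_width=11, slack=4)
Line 4: ['take', 'grass'] (min_width=10, slack=5)
Line 5: ['south', 'compound'] (min_width=14, slack=1)
Line 6: ['in', 'black'] (min_width=8, slack=7)
Line 7: ['capture', 'two'] (min_width=11, slack=4)
Line 8: ['magnetic', 'sun'] (min_width=12, slack=3)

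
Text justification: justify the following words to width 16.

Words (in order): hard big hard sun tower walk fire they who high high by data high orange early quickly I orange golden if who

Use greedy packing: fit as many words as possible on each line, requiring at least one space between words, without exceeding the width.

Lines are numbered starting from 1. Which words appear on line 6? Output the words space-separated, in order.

Answer: early quickly I

Derivation:
Line 1: ['hard', 'big', 'hard'] (min_width=13, slack=3)
Line 2: ['sun', 'tower', 'walk'] (min_width=14, slack=2)
Line 3: ['fire', 'they', 'who'] (min_width=13, slack=3)
Line 4: ['high', 'high', 'by'] (min_width=12, slack=4)
Line 5: ['data', 'high', 'orange'] (min_width=16, slack=0)
Line 6: ['early', 'quickly', 'I'] (min_width=15, slack=1)
Line 7: ['orange', 'golden', 'if'] (min_width=16, slack=0)
Line 8: ['who'] (min_width=3, slack=13)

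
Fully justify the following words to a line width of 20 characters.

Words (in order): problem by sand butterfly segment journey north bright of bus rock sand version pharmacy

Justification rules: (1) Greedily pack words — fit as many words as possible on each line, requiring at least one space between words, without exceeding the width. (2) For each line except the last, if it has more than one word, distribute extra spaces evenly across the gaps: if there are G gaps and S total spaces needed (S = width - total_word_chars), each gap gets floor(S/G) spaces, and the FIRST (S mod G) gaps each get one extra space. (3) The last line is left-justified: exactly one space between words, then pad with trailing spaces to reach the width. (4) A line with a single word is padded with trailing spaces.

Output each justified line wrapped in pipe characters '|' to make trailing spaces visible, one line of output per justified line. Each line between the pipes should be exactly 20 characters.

Line 1: ['problem', 'by', 'sand'] (min_width=15, slack=5)
Line 2: ['butterfly', 'segment'] (min_width=17, slack=3)
Line 3: ['journey', 'north', 'bright'] (min_width=20, slack=0)
Line 4: ['of', 'bus', 'rock', 'sand'] (min_width=16, slack=4)
Line 5: ['version', 'pharmacy'] (min_width=16, slack=4)

Answer: |problem    by   sand|
|butterfly    segment|
|journey north bright|
|of   bus  rock  sand|
|version pharmacy    |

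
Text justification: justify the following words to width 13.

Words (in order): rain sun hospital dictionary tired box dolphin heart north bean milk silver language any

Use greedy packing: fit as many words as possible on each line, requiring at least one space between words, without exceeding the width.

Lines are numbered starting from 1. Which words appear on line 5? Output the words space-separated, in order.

Line 1: ['rain', 'sun'] (min_width=8, slack=5)
Line 2: ['hospital'] (min_width=8, slack=5)
Line 3: ['dictionary'] (min_width=10, slack=3)
Line 4: ['tired', 'box'] (min_width=9, slack=4)
Line 5: ['dolphin', 'heart'] (min_width=13, slack=0)
Line 6: ['north', 'bean'] (min_width=10, slack=3)
Line 7: ['milk', 'silver'] (min_width=11, slack=2)
Line 8: ['language', 'any'] (min_width=12, slack=1)

Answer: dolphin heart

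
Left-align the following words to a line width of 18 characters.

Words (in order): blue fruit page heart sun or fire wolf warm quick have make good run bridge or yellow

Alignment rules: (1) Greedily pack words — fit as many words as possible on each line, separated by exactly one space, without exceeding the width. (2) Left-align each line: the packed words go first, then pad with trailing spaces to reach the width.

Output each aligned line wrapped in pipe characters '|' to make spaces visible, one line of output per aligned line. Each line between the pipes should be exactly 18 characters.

Line 1: ['blue', 'fruit', 'page'] (min_width=15, slack=3)
Line 2: ['heart', 'sun', 'or', 'fire'] (min_width=17, slack=1)
Line 3: ['wolf', 'warm', 'quick'] (min_width=15, slack=3)
Line 4: ['have', 'make', 'good', 'run'] (min_width=18, slack=0)
Line 5: ['bridge', 'or', 'yellow'] (min_width=16, slack=2)

Answer: |blue fruit page   |
|heart sun or fire |
|wolf warm quick   |
|have make good run|
|bridge or yellow  |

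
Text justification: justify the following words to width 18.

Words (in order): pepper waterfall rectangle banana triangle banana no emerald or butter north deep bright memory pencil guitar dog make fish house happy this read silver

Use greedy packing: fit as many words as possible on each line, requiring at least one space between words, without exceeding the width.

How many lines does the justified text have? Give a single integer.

Line 1: ['pepper', 'waterfall'] (min_width=16, slack=2)
Line 2: ['rectangle', 'banana'] (min_width=16, slack=2)
Line 3: ['triangle', 'banana', 'no'] (min_width=18, slack=0)
Line 4: ['emerald', 'or', 'butter'] (min_width=17, slack=1)
Line 5: ['north', 'deep', 'bright'] (min_width=17, slack=1)
Line 6: ['memory', 'pencil'] (min_width=13, slack=5)
Line 7: ['guitar', 'dog', 'make'] (min_width=15, slack=3)
Line 8: ['fish', 'house', 'happy'] (min_width=16, slack=2)
Line 9: ['this', 'read', 'silver'] (min_width=16, slack=2)
Total lines: 9

Answer: 9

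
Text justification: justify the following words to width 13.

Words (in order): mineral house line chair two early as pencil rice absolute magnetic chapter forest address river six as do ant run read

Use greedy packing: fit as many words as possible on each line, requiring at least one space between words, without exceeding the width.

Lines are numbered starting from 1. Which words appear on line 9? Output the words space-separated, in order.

Answer: address river

Derivation:
Line 1: ['mineral', 'house'] (min_width=13, slack=0)
Line 2: ['line', 'chair'] (min_width=10, slack=3)
Line 3: ['two', 'early', 'as'] (min_width=12, slack=1)
Line 4: ['pencil', 'rice'] (min_width=11, slack=2)
Line 5: ['absolute'] (min_width=8, slack=5)
Line 6: ['magnetic'] (min_width=8, slack=5)
Line 7: ['chapter'] (min_width=7, slack=6)
Line 8: ['forest'] (min_width=6, slack=7)
Line 9: ['address', 'river'] (min_width=13, slack=0)
Line 10: ['six', 'as', 'do', 'ant'] (min_width=13, slack=0)
Line 11: ['run', 'read'] (min_width=8, slack=5)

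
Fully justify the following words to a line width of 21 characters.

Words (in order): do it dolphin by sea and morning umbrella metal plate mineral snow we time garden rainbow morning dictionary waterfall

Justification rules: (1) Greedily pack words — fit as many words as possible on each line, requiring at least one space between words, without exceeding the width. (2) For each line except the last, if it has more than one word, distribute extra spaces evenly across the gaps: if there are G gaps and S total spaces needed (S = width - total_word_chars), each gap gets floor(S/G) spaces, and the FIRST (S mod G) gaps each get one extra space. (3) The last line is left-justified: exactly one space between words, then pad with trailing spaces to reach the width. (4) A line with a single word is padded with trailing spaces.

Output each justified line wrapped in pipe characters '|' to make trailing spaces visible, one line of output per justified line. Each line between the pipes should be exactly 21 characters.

Line 1: ['do', 'it', 'dolphin', 'by', 'sea'] (min_width=20, slack=1)
Line 2: ['and', 'morning', 'umbrella'] (min_width=20, slack=1)
Line 3: ['metal', 'plate', 'mineral'] (min_width=19, slack=2)
Line 4: ['snow', 'we', 'time', 'garden'] (min_width=19, slack=2)
Line 5: ['rainbow', 'morning'] (min_width=15, slack=6)
Line 6: ['dictionary', 'waterfall'] (min_width=20, slack=1)

Answer: |do  it dolphin by sea|
|and  morning umbrella|
|metal  plate  mineral|
|snow  we  time garden|
|rainbow       morning|
|dictionary waterfall |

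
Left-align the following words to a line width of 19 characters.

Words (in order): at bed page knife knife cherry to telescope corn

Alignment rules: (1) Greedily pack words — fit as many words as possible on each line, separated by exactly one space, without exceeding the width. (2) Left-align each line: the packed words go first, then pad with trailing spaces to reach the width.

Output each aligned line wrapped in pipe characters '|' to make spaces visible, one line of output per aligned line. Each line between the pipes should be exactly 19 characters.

Line 1: ['at', 'bed', 'page', 'knife'] (min_width=17, slack=2)
Line 2: ['knife', 'cherry', 'to'] (min_width=15, slack=4)
Line 3: ['telescope', 'corn'] (min_width=14, slack=5)

Answer: |at bed page knife  |
|knife cherry to    |
|telescope corn     |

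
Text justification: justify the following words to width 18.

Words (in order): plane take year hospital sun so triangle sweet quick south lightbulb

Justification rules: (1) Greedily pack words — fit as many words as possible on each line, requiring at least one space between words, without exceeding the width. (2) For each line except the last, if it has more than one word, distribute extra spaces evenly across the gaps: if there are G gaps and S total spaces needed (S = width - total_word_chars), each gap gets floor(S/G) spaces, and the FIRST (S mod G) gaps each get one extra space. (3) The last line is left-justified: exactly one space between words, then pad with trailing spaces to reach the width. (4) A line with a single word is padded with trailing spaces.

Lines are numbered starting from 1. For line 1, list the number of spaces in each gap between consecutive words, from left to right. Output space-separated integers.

Answer: 3 2

Derivation:
Line 1: ['plane', 'take', 'year'] (min_width=15, slack=3)
Line 2: ['hospital', 'sun', 'so'] (min_width=15, slack=3)
Line 3: ['triangle', 'sweet'] (min_width=14, slack=4)
Line 4: ['quick', 'south'] (min_width=11, slack=7)
Line 5: ['lightbulb'] (min_width=9, slack=9)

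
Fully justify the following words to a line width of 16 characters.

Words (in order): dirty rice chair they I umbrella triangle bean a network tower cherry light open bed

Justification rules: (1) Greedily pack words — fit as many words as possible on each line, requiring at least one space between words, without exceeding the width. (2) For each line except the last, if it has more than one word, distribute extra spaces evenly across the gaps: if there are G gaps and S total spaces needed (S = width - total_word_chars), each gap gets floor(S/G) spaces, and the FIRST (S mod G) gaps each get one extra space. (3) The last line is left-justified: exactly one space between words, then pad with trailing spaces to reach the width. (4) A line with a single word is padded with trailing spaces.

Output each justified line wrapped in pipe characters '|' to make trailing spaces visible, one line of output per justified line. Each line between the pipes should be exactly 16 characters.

Line 1: ['dirty', 'rice', 'chair'] (min_width=16, slack=0)
Line 2: ['they', 'I', 'umbrella'] (min_width=15, slack=1)
Line 3: ['triangle', 'bean', 'a'] (min_width=15, slack=1)
Line 4: ['network', 'tower'] (min_width=13, slack=3)
Line 5: ['cherry', 'light'] (min_width=12, slack=4)
Line 6: ['open', 'bed'] (min_width=8, slack=8)

Answer: |dirty rice chair|
|they  I umbrella|
|triangle  bean a|
|network    tower|
|cherry     light|
|open bed        |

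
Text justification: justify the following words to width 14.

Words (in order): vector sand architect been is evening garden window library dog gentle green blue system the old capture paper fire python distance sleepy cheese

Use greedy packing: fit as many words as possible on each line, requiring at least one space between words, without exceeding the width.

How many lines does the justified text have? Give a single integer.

Line 1: ['vector', 'sand'] (min_width=11, slack=3)
Line 2: ['architect', 'been'] (min_width=14, slack=0)
Line 3: ['is', 'evening'] (min_width=10, slack=4)
Line 4: ['garden', 'window'] (min_width=13, slack=1)
Line 5: ['library', 'dog'] (min_width=11, slack=3)
Line 6: ['gentle', 'green'] (min_width=12, slack=2)
Line 7: ['blue', 'system'] (min_width=11, slack=3)
Line 8: ['the', 'old'] (min_width=7, slack=7)
Line 9: ['capture', 'paper'] (min_width=13, slack=1)
Line 10: ['fire', 'python'] (min_width=11, slack=3)
Line 11: ['distance'] (min_width=8, slack=6)
Line 12: ['sleepy', 'cheese'] (min_width=13, slack=1)
Total lines: 12

Answer: 12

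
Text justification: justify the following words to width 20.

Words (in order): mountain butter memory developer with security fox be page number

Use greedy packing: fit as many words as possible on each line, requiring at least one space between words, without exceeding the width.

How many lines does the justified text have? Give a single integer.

Answer: 4

Derivation:
Line 1: ['mountain', 'butter'] (min_width=15, slack=5)
Line 2: ['memory', 'developer'] (min_width=16, slack=4)
Line 3: ['with', 'security', 'fox', 'be'] (min_width=20, slack=0)
Line 4: ['page', 'number'] (min_width=11, slack=9)
Total lines: 4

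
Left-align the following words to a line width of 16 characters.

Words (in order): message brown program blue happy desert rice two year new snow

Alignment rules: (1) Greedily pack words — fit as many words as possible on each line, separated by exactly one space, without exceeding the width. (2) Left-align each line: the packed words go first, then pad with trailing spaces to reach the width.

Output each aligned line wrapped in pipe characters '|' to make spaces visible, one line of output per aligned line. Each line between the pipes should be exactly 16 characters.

Answer: |message brown   |
|program blue    |
|happy desert    |
|rice two year   |
|new snow        |

Derivation:
Line 1: ['message', 'brown'] (min_width=13, slack=3)
Line 2: ['program', 'blue'] (min_width=12, slack=4)
Line 3: ['happy', 'desert'] (min_width=12, slack=4)
Line 4: ['rice', 'two', 'year'] (min_width=13, slack=3)
Line 5: ['new', 'snow'] (min_width=8, slack=8)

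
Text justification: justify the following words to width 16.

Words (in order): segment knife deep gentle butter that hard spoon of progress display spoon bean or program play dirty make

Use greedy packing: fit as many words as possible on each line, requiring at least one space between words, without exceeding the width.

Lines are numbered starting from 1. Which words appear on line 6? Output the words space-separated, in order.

Answer: spoon bean or

Derivation:
Line 1: ['segment', 'knife'] (min_width=13, slack=3)
Line 2: ['deep', 'gentle'] (min_width=11, slack=5)
Line 3: ['butter', 'that', 'hard'] (min_width=16, slack=0)
Line 4: ['spoon', 'of'] (min_width=8, slack=8)
Line 5: ['progress', 'display'] (min_width=16, slack=0)
Line 6: ['spoon', 'bean', 'or'] (min_width=13, slack=3)
Line 7: ['program', 'play'] (min_width=12, slack=4)
Line 8: ['dirty', 'make'] (min_width=10, slack=6)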